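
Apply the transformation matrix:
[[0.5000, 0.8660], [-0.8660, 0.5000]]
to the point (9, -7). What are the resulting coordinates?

Matrix multiplication:
[[0.5000, 0.8660], [-0.8660, 0.5000]] × [9, -7]ᵀ
= [(0.5000)(9) + (0.8660)(-7), (-0.8660)(9) + (0.5000)(-7)]ᵀ
= [-1.5620, -11.2940]ᵀ
Result: (-1.5620, -11.2940)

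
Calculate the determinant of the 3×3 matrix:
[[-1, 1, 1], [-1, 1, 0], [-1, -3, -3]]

Expansion along first row:
det = -1·det([[1,0],[-3,-3]]) - 1·det([[-1,0],[-1,-3]]) + 1·det([[-1,1],[-1,-3]])
    = -1·(1·-3 - 0·-3) - 1·(-1·-3 - 0·-1) + 1·(-1·-3 - 1·-1)
    = -1·-3 - 1·3 + 1·4
    = 3 + -3 + 4 = 4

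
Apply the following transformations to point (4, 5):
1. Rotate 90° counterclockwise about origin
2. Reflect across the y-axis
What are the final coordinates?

Step 1: Rotate 90° → (-5, 4)
Step 2: Reflect across y-axis → (5, 4)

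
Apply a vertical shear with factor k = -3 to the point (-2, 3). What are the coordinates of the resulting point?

Shear matrix for vertical shear with factor k = -3:
[[1, 0], [-3, 1]]
Result: (-2, 3) → (-2, 9)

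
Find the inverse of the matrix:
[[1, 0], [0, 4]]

For [[a,b],[c,d]], inverse = (1/det)·[[d,-b],[-c,a]]
det = (1)(4) - (0)(0) = 4 - 0 = 4
Inverse = (1/4)·[[4, 0], [0, 1]]
= [[1, 0], [0, 1/4]]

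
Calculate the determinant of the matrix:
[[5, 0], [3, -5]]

For a 2×2 matrix [[a, b], [c, d]], det = ad - bc
det = (5)(-5) - (0)(3) = -25 - 0 = -25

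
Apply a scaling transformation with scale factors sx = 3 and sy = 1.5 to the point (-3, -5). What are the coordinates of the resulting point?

Scaling matrix:
[[3, 0], [0, 1.50]]
Result: (-3 × 3, -5 × 1.5) = (-9, -7.5)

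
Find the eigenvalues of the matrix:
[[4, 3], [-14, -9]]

Characteristic equation: det(A - λI) = 0
λ² - (trace)λ + (det) = 0
trace = 4 + -9 = -5, det = (4)(-9) - (3)(-14) = 6
λ² - (-5)λ + (6) = 0
λ = (-5 ± √((-5)² - 4·(6))) / 2 = (-5 ± √1) / 2
Solving: λ = -3, -2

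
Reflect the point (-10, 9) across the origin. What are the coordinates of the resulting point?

Reflection across origin: (-10, 9) → (10, -9)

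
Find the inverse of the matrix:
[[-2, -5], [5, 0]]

For [[a,b],[c,d]], inverse = (1/det)·[[d,-b],[-c,a]]
det = (-2)(0) - (-5)(5) = 0 - -25 = 25
Inverse = (1/25)·[[0, 5], [-5, -2]]
= [[0, 1/5], [-1/5, -2/25]]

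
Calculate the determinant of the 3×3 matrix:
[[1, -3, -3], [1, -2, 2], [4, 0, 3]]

Expansion along first row:
det = 1·det([[-2,2],[0,3]]) - -3·det([[1,2],[4,3]]) + -3·det([[1,-2],[4,0]])
    = 1·(-2·3 - 2·0) - -3·(1·3 - 2·4) + -3·(1·0 - -2·4)
    = 1·-6 - -3·-5 + -3·8
    = -6 + -15 + -24 = -45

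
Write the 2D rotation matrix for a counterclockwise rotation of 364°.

Rotation matrix formula: [[cos θ, -sin θ], [sin θ, cos θ]]
For θ = 364°:
cos(364°) = 0.9976
sin(364°) = 0.0698
Result: [[0.9976, -0.0698], [0.0698, 0.9976]]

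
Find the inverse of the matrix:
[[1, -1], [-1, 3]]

For [[a,b],[c,d]], inverse = (1/det)·[[d,-b],[-c,a]]
det = (1)(3) - (-1)(-1) = 3 - 1 = 2
Inverse = (1/2)·[[3, 1], [1, 1]]
= [[3/2, 1/2], [1/2, 1/2]]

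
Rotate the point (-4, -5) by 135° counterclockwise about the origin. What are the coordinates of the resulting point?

Rotation matrix for 135°: [[cos 135°, -sin 135°], [sin 135°, cos 135°]] ≈ [[-0.707107, -0.707107], [0.707107, -0.707107]]
[[-0.707107, -0.707107], [0.707107, -0.707107]] × [-4, -5]ᵀ ≈ [6.3640, 0.7071]ᵀ
Result: (6.3640, 0.7071)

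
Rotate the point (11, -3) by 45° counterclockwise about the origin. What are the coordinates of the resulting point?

Rotation matrix for 45°: [[cos 45°, -sin 45°], [sin 45°, cos 45°]] ≈ [[0.707107, -0.707107], [0.707107, 0.707107]]
[[0.707107, -0.707107], [0.707107, 0.707107]] × [11, -3]ᵀ ≈ [9.8995, 5.6569]ᵀ
Result: (9.8995, 5.6569)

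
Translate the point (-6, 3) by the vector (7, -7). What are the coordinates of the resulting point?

Translation by (7, -7) (homogeneous matrix [[1, 0, 7], [0, 1, -7], [0, 0, 1]]):
x' = -6 + 7 = 1
y' = 3 + -7 = -4
Result: (1, -4)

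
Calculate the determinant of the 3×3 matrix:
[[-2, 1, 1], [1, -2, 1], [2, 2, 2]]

Expansion along first row:
det = -2·det([[-2,1],[2,2]]) - 1·det([[1,1],[2,2]]) + 1·det([[1,-2],[2,2]])
    = -2·(-2·2 - 1·2) - 1·(1·2 - 1·2) + 1·(1·2 - -2·2)
    = -2·-6 - 1·0 + 1·6
    = 12 + 0 + 6 = 18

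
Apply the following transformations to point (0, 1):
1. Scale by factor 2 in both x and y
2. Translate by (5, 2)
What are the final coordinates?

Step 1: Scale (0, 1) by 2 → (0, 2)
Step 2: Translate by (5, 2) → (5, 4)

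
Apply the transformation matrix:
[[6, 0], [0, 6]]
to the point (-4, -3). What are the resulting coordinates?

Matrix multiplication:
[[6, 0], [0, 6]] × [-4, -3]ᵀ
= [(6)(-4) + (0)(-3), (0)(-4) + (6)(-3)]ᵀ
= [-24, -18]ᵀ
Result: (-24, -18)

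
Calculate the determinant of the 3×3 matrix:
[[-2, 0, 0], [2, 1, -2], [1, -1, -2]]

Expansion along first row:
det = -2·det([[1,-2],[-1,-2]]) - 0·det([[2,-2],[1,-2]]) + 0·det([[2,1],[1,-1]])
    = -2·(1·-2 - -2·-1) - 0·(2·-2 - -2·1) + 0·(2·-1 - 1·1)
    = -2·-4 - 0·-2 + 0·-3
    = 8 + 0 + 0 = 8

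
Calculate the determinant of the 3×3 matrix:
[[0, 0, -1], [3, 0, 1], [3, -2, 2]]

Expansion along first row:
det = 0·det([[0,1],[-2,2]]) - 0·det([[3,1],[3,2]]) + -1·det([[3,0],[3,-2]])
    = 0·(0·2 - 1·-2) - 0·(3·2 - 1·3) + -1·(3·-2 - 0·3)
    = 0·2 - 0·3 + -1·-6
    = 0 + 0 + 6 = 6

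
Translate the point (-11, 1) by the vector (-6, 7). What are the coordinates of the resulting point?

Translation by (-6, 7) (homogeneous matrix [[1, 0, -6], [0, 1, 7], [0, 0, 1]]):
x' = -11 + -6 = -17
y' = 1 + 7 = 8
Result: (-17, 8)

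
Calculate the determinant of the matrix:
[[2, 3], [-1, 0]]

For a 2×2 matrix [[a, b], [c, d]], det = ad - bc
det = (2)(0) - (3)(-1) = 0 - -3 = 3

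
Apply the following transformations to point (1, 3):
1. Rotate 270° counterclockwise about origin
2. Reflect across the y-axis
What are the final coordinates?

Step 1: Rotate 270° → (3, -1)
Step 2: Reflect across y-axis → (-3, -1)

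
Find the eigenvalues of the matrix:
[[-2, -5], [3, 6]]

Characteristic equation: det(A - λI) = 0
λ² - (trace)λ + (det) = 0
trace = -2 + 6 = 4, det = (-2)(6) - (-5)(3) = 3
λ² - (4)λ + (3) = 0
λ = (4 ± √((4)² - 4·(3))) / 2 = (4 ± √4) / 2
Solving: λ = 1, 3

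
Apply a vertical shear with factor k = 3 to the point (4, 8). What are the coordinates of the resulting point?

Shear matrix for vertical shear with factor k = 3:
[[1, 0], [3, 1]]
Result: (4, 8) → (4, 20)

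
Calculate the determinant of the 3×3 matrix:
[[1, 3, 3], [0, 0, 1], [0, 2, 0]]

Expansion along first row:
det = 1·det([[0,1],[2,0]]) - 3·det([[0,1],[0,0]]) + 3·det([[0,0],[0,2]])
    = 1·(0·0 - 1·2) - 3·(0·0 - 1·0) + 3·(0·2 - 0·0)
    = 1·-2 - 3·0 + 3·0
    = -2 + 0 + 0 = -2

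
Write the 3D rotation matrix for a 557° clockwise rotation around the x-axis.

Rotation matrix for clockwise 557° around x-axis:
A clockwise rotation by 557° is a counterclockwise rotation by -557°.
cos(-557°) = -0.9563, sin(-557°) = 0.2924
Result: [[1, 0, 0], [0, -0.9563, -0.2924], [0, 0.2924, -0.9563]]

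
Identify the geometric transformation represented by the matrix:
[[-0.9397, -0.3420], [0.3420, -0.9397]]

This matrix represents: rotation by 160° counterclockwise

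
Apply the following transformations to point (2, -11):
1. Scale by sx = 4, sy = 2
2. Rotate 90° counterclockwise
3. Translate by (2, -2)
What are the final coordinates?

Step 1: Scale → (8, -22)
Step 2: Rotate 90° → (22, 8)
Step 3: Translate → (24, 6)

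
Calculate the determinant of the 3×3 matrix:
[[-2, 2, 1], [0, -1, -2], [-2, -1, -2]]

Expansion along first row:
det = -2·det([[-1,-2],[-1,-2]]) - 2·det([[0,-2],[-2,-2]]) + 1·det([[0,-1],[-2,-1]])
    = -2·(-1·-2 - -2·-1) - 2·(0·-2 - -2·-2) + 1·(0·-1 - -1·-2)
    = -2·0 - 2·-4 + 1·-2
    = 0 + 8 + -2 = 6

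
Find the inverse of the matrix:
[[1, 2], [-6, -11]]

For [[a,b],[c,d]], inverse = (1/det)·[[d,-b],[-c,a]]
det = (1)(-11) - (2)(-6) = -11 - -12 = 1
Inverse = [[-11, -2], [6, 1]]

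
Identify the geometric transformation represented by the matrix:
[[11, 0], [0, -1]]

This matrix represents: non-uniform scaling by sx = 11, sy = -1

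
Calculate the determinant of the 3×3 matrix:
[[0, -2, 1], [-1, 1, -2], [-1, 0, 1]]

Expansion along first row:
det = 0·det([[1,-2],[0,1]]) - -2·det([[-1,-2],[-1,1]]) + 1·det([[-1,1],[-1,0]])
    = 0·(1·1 - -2·0) - -2·(-1·1 - -2·-1) + 1·(-1·0 - 1·-1)
    = 0·1 - -2·-3 + 1·1
    = 0 + -6 + 1 = -5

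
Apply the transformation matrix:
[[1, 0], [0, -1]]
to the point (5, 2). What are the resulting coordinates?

Matrix multiplication:
[[1, 0], [0, -1]] × [5, 2]ᵀ
= [(1)(5) + (0)(2), (0)(5) + (-1)(2)]ᵀ
= [5, -2]ᵀ
Result: (5, -2)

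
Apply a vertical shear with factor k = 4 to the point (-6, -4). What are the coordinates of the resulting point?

Shear matrix for vertical shear with factor k = 4:
[[1, 0], [4, 1]]
Result: (-6, -4) → (-6, -28)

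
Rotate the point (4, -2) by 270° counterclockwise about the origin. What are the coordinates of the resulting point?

Rotation matrix for 270°: [[cos 270°, -sin 270°], [sin 270°, cos 270°]] = [[0, 1], [-1, 0]]
[[0, 1], [-1, 0]] × [4, -2]ᵀ = [-2, -4]ᵀ
Result: (-2, -4)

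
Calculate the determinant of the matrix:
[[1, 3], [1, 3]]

For a 2×2 matrix [[a, b], [c, d]], det = ad - bc
det = (1)(3) - (3)(1) = 3 - 3 = 0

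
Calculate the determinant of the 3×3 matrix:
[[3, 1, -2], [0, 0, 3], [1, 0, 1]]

Expansion along first row:
det = 3·det([[0,3],[0,1]]) - 1·det([[0,3],[1,1]]) + -2·det([[0,0],[1,0]])
    = 3·(0·1 - 3·0) - 1·(0·1 - 3·1) + -2·(0·0 - 0·1)
    = 3·0 - 1·-3 + -2·0
    = 0 + 3 + 0 = 3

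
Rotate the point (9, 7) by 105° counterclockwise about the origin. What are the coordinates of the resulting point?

Rotation matrix for 105°: [[cos 105°, -sin 105°], [sin 105°, cos 105°]] ≈ [[-0.258819, -0.965926], [0.965926, -0.258819]]
[[-0.258819, -0.965926], [0.965926, -0.258819]] × [9, 7]ᵀ ≈ [-9.0909, 6.8816]ᵀ
Result: (-9.0909, 6.8816)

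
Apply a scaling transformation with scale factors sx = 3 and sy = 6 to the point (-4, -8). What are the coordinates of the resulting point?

Scaling matrix:
[[3, 0], [0, 6]]
Result: (-4 × 3, -8 × 6) = (-12, -48)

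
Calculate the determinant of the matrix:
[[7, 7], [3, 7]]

For a 2×2 matrix [[a, b], [c, d]], det = ad - bc
det = (7)(7) - (7)(3) = 49 - 21 = 28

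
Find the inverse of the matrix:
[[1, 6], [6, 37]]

For [[a,b],[c,d]], inverse = (1/det)·[[d,-b],[-c,a]]
det = (1)(37) - (6)(6) = 37 - 36 = 1
Inverse = [[37, -6], [-6, 1]]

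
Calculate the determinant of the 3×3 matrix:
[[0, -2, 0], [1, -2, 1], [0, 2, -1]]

Expansion along first row:
det = 0·det([[-2,1],[2,-1]]) - -2·det([[1,1],[0,-1]]) + 0·det([[1,-2],[0,2]])
    = 0·(-2·-1 - 1·2) - -2·(1·-1 - 1·0) + 0·(1·2 - -2·0)
    = 0·0 - -2·-1 + 0·2
    = 0 + -2 + 0 = -2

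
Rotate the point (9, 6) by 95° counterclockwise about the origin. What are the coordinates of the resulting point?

Rotation matrix for 95°: [[cos 95°, -sin 95°], [sin 95°, cos 95°]] ≈ [[-0.087156, -0.996195], [0.996195, -0.087156]]
[[-0.087156, -0.996195], [0.996195, -0.087156]] × [9, 6]ᵀ ≈ [-6.7616, 8.4428]ᵀ
Result: (-6.7616, 8.4428)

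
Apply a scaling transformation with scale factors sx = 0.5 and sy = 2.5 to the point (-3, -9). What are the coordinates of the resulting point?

Scaling matrix:
[[0.50, 0], [0, 2.50]]
Result: (-3 × 0.5, -9 × 2.5) = (-1.5, -22.5)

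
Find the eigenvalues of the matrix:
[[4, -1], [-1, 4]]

Characteristic equation: det(A - λI) = 0
λ² - (trace)λ + (det) = 0
trace = 4 + 4 = 8, det = (4)(4) - (-1)(-1) = 15
λ² - (8)λ + (15) = 0
λ = (8 ± √((8)² - 4·(15))) / 2 = (8 ± √4) / 2
Solving: λ = 3, 5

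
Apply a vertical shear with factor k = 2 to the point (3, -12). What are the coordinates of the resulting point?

Shear matrix for vertical shear with factor k = 2:
[[1, 0], [2, 1]]
Result: (3, -12) → (3, -6)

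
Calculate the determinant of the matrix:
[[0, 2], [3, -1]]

For a 2×2 matrix [[a, b], [c, d]], det = ad - bc
det = (0)(-1) - (2)(3) = 0 - 6 = -6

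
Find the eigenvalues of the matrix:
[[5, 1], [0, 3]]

Characteristic equation: det(A - λI) = 0
λ² - (trace)λ + (det) = 0
trace = 5 + 3 = 8, det = (5)(3) - (1)(0) = 15
λ² - (8)λ + (15) = 0
λ = (8 ± √((8)² - 4·(15))) / 2 = (8 ± √4) / 2
Solving: λ = 3, 5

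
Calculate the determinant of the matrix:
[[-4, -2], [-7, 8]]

For a 2×2 matrix [[a, b], [c, d]], det = ad - bc
det = (-4)(8) - (-2)(-7) = -32 - 14 = -46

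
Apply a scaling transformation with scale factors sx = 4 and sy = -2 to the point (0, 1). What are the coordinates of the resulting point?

Scaling matrix:
[[4, 0], [0, -2]]
Result: (0 × 4, 1 × -2) = (0, -2)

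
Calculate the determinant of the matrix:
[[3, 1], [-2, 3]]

For a 2×2 matrix [[a, b], [c, d]], det = ad - bc
det = (3)(3) - (1)(-2) = 9 - -2 = 11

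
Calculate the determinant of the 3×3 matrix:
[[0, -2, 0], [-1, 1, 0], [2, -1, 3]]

Expansion along first row:
det = 0·det([[1,0],[-1,3]]) - -2·det([[-1,0],[2,3]]) + 0·det([[-1,1],[2,-1]])
    = 0·(1·3 - 0·-1) - -2·(-1·3 - 0·2) + 0·(-1·-1 - 1·2)
    = 0·3 - -2·-3 + 0·-1
    = 0 + -6 + 0 = -6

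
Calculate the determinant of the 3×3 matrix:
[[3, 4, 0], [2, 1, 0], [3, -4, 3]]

Expansion along first row:
det = 3·det([[1,0],[-4,3]]) - 4·det([[2,0],[3,3]]) + 0·det([[2,1],[3,-4]])
    = 3·(1·3 - 0·-4) - 4·(2·3 - 0·3) + 0·(2·-4 - 1·3)
    = 3·3 - 4·6 + 0·-11
    = 9 + -24 + 0 = -15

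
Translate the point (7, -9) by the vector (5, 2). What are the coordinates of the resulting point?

Translation by (5, 2) (homogeneous matrix [[1, 0, 5], [0, 1, 2], [0, 0, 1]]):
x' = 7 + 5 = 12
y' = -9 + 2 = -7
Result: (12, -7)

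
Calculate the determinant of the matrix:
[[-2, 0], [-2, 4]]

For a 2×2 matrix [[a, b], [c, d]], det = ad - bc
det = (-2)(4) - (0)(-2) = -8 - 0 = -8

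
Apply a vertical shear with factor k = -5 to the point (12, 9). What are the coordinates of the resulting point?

Shear matrix for vertical shear with factor k = -5:
[[1, 0], [-5, 1]]
Result: (12, 9) → (12, -51)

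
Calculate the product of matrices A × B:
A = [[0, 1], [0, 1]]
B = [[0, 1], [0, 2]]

Matrix multiplication:
C[0][0] = 0×0 + 1×0 = 0
C[0][1] = 0×1 + 1×2 = 2
C[1][0] = 0×0 + 1×0 = 0
C[1][1] = 0×1 + 1×2 = 2
Result: [[0, 2], [0, 2]]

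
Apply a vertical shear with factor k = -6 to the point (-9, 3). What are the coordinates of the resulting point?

Shear matrix for vertical shear with factor k = -6:
[[1, 0], [-6, 1]]
Result: (-9, 3) → (-9, 57)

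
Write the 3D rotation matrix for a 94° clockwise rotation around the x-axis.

Rotation matrix for clockwise 94° around x-axis:
A clockwise rotation by 94° is a counterclockwise rotation by -94°.
cos(-94°) = -0.0698, sin(-94°) = -0.9976
Result: [[1, 0, 0], [0, -0.0698, 0.9976], [0, -0.9976, -0.0698]]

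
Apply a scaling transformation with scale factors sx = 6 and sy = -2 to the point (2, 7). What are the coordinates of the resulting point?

Scaling matrix:
[[6, 0], [0, -2]]
Result: (2 × 6, 7 × -2) = (12, -14)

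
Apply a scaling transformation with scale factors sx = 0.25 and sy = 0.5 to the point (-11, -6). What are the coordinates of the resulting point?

Scaling matrix:
[[0.25, 0], [0, 0.50]]
Result: (-11 × 0.25, -6 × 0.5) = (-2.75, -3)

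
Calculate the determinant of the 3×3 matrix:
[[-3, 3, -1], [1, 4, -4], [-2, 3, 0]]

Expansion along first row:
det = -3·det([[4,-4],[3,0]]) - 3·det([[1,-4],[-2,0]]) + -1·det([[1,4],[-2,3]])
    = -3·(4·0 - -4·3) - 3·(1·0 - -4·-2) + -1·(1·3 - 4·-2)
    = -3·12 - 3·-8 + -1·11
    = -36 + 24 + -11 = -23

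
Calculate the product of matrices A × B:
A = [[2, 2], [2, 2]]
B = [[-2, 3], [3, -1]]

Matrix multiplication:
C[0][0] = 2×-2 + 2×3 = 2
C[0][1] = 2×3 + 2×-1 = 4
C[1][0] = 2×-2 + 2×3 = 2
C[1][1] = 2×3 + 2×-1 = 4
Result: [[2, 4], [2, 4]]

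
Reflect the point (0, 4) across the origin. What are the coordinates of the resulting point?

Reflection across origin: (0, 4) → (0, -4)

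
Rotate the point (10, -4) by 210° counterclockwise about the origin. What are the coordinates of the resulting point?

Rotation matrix for 210°: [[cos 210°, -sin 210°], [sin 210°, cos 210°]] ≈ [[-0.866025, 0.500000], [-0.500000, -0.866025]]
[[-0.866025, 0.500000], [-0.500000, -0.866025]] × [10, -4]ᵀ ≈ [-10.6603, -1.5359]ᵀ
Result: (-10.6603, -1.5359)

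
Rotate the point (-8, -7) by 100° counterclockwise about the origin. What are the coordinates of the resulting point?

Rotation matrix for 100°: [[cos 100°, -sin 100°], [sin 100°, cos 100°]] ≈ [[-0.173648, -0.984808], [0.984808, -0.173648]]
[[-0.173648, -0.984808], [0.984808, -0.173648]] × [-8, -7]ᵀ ≈ [8.2828, -6.6629]ᵀ
Result: (8.2828, -6.6629)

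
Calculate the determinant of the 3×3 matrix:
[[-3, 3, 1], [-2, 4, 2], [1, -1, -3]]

Expansion along first row:
det = -3·det([[4,2],[-1,-3]]) - 3·det([[-2,2],[1,-3]]) + 1·det([[-2,4],[1,-1]])
    = -3·(4·-3 - 2·-1) - 3·(-2·-3 - 2·1) + 1·(-2·-1 - 4·1)
    = -3·-10 - 3·4 + 1·-2
    = 30 + -12 + -2 = 16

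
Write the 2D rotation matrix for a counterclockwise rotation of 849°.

Rotation matrix formula: [[cos θ, -sin θ], [sin θ, cos θ]]
For θ = 849°:
cos(849°) = -0.6293
sin(849°) = 0.7771
Result: [[-0.6293, -0.7771], [0.7771, -0.6293]]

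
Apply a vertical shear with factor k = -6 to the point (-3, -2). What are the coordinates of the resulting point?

Shear matrix for vertical shear with factor k = -6:
[[1, 0], [-6, 1]]
Result: (-3, -2) → (-3, 16)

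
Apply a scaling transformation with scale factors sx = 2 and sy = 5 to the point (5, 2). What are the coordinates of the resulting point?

Scaling matrix:
[[2, 0], [0, 5]]
Result: (5 × 2, 2 × 5) = (10, 10)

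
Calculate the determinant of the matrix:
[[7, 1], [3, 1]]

For a 2×2 matrix [[a, b], [c, d]], det = ad - bc
det = (7)(1) - (1)(3) = 7 - 3 = 4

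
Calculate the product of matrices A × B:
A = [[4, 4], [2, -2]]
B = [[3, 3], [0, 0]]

Matrix multiplication:
C[0][0] = 4×3 + 4×0 = 12
C[0][1] = 4×3 + 4×0 = 12
C[1][0] = 2×3 + -2×0 = 6
C[1][1] = 2×3 + -2×0 = 6
Result: [[12, 12], [6, 6]]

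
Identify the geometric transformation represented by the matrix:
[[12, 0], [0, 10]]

This matrix represents: non-uniform scaling by sx = 12, sy = 10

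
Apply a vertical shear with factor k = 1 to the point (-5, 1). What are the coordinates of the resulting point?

Shear matrix for vertical shear with factor k = 1:
[[1, 0], [1, 1]]
Result: (-5, 1) → (-5, -4)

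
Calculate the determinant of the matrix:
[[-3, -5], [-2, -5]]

For a 2×2 matrix [[a, b], [c, d]], det = ad - bc
det = (-3)(-5) - (-5)(-2) = 15 - 10 = 5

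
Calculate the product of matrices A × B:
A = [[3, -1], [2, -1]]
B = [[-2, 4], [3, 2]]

Matrix multiplication:
C[0][0] = 3×-2 + -1×3 = -9
C[0][1] = 3×4 + -1×2 = 10
C[1][0] = 2×-2 + -1×3 = -7
C[1][1] = 2×4 + -1×2 = 6
Result: [[-9, 10], [-7, 6]]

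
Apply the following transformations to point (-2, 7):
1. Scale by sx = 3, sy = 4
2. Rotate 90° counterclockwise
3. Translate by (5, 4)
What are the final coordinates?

Step 1: Scale → (-6, 28)
Step 2: Rotate 90° → (-28, -6)
Step 3: Translate → (-23, -2)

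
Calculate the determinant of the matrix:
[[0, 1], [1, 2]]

For a 2×2 matrix [[a, b], [c, d]], det = ad - bc
det = (0)(2) - (1)(1) = 0 - 1 = -1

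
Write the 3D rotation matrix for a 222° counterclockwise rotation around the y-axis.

Rotation matrix for counterclockwise 222° around y-axis:
cos(222°) = -0.7431, sin(222°) = -0.6691
Result: [[-0.7431, 0, -0.6691], [0, 1, 0], [0.6691, 0, -0.7431]]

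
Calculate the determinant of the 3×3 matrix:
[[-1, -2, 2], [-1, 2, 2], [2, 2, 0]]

Expansion along first row:
det = -1·det([[2,2],[2,0]]) - -2·det([[-1,2],[2,0]]) + 2·det([[-1,2],[2,2]])
    = -1·(2·0 - 2·2) - -2·(-1·0 - 2·2) + 2·(-1·2 - 2·2)
    = -1·-4 - -2·-4 + 2·-6
    = 4 + -8 + -12 = -16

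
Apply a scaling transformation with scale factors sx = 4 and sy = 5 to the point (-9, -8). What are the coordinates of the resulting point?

Scaling matrix:
[[4, 0], [0, 5]]
Result: (-9 × 4, -8 × 5) = (-36, -40)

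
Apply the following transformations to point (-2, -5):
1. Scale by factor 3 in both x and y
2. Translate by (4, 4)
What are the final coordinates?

Step 1: Scale (-2, -5) by 3 → (-6, -15)
Step 2: Translate by (4, 4) → (-2, -11)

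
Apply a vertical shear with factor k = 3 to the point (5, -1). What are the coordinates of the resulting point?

Shear matrix for vertical shear with factor k = 3:
[[1, 0], [3, 1]]
Result: (5, -1) → (5, 14)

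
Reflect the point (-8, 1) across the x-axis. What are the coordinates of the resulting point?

Reflection across x-axis: (-8, 1) → (-8, -1)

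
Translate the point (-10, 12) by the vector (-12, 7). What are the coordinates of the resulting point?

Translation by (-12, 7) (homogeneous matrix [[1, 0, -12], [0, 1, 7], [0, 0, 1]]):
x' = -10 + -12 = -22
y' = 12 + 7 = 19
Result: (-22, 19)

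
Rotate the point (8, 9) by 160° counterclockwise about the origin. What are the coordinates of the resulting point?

Rotation matrix for 160°: [[cos 160°, -sin 160°], [sin 160°, cos 160°]] ≈ [[-0.939693, -0.342020], [0.342020, -0.939693]]
[[-0.939693, -0.342020], [0.342020, -0.939693]] × [8, 9]ᵀ ≈ [-10.5957, -5.7211]ᵀ
Result: (-10.5957, -5.7211)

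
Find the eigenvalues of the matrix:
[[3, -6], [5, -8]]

Characteristic equation: det(A - λI) = 0
λ² - (trace)λ + (det) = 0
trace = 3 + -8 = -5, det = (3)(-8) - (-6)(5) = 6
λ² - (-5)λ + (6) = 0
λ = (-5 ± √((-5)² - 4·(6))) / 2 = (-5 ± √1) / 2
Solving: λ = -3, -2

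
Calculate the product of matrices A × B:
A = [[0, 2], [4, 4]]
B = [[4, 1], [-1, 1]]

Matrix multiplication:
C[0][0] = 0×4 + 2×-1 = -2
C[0][1] = 0×1 + 2×1 = 2
C[1][0] = 4×4 + 4×-1 = 12
C[1][1] = 4×1 + 4×1 = 8
Result: [[-2, 2], [12, 8]]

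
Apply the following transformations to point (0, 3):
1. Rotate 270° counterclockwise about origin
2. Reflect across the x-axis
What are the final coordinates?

Step 1: Rotate 270° → (3, 0)
Step 2: Reflect across x-axis → (3, 0)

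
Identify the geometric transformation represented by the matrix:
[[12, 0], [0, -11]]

This matrix represents: non-uniform scaling by sx = 12, sy = -11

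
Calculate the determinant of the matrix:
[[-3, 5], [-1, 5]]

For a 2×2 matrix [[a, b], [c, d]], det = ad - bc
det = (-3)(5) - (5)(-1) = -15 - -5 = -10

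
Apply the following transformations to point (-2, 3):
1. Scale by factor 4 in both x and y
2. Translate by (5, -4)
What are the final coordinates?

Step 1: Scale (-2, 3) by 4 → (-8, 12)
Step 2: Translate by (5, -4) → (-3, 8)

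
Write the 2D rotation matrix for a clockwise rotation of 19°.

Rotation matrix formula: [[cos θ, -sin θ], [sin θ, cos θ]]
A clockwise rotation by 19° is equivalent to a counterclockwise rotation by -19°.
For θ = -19°:
cos(-19°) = 0.9455
sin(-19°) = -0.3256
Result: [[0.9455, 0.3256], [-0.3256, 0.9455]]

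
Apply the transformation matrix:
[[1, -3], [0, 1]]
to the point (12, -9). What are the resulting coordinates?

Matrix multiplication:
[[1, -3], [0, 1]] × [12, -9]ᵀ
= [(1)(12) + (-3)(-9), (0)(12) + (1)(-9)]ᵀ
= [39, -9]ᵀ
Result: (39, -9)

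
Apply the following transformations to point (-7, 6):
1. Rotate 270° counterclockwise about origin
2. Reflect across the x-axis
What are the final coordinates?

Step 1: Rotate 270° → (6, 7)
Step 2: Reflect across x-axis → (6, -7)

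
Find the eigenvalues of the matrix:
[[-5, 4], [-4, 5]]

Characteristic equation: det(A - λI) = 0
λ² - (trace)λ + (det) = 0
trace = -5 + 5 = 0, det = (-5)(5) - (4)(-4) = -9
λ² - (0)λ + (-9) = 0
λ = (0 ± √((0)² - 4·(-9))) / 2 = (0 ± √36) / 2
Solving: λ = -3, 3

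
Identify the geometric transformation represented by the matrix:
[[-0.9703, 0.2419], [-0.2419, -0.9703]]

This matrix represents: rotation by 194° counterclockwise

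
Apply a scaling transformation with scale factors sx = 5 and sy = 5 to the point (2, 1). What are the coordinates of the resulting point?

Scaling matrix:
[[5, 0], [0, 5]]
Result: (2 × 5, 1 × 5) = (10, 5)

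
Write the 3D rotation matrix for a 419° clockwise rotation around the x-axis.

Rotation matrix for clockwise 419° around x-axis:
A clockwise rotation by 419° is a counterclockwise rotation by -419°.
cos(-419°) = 0.5150, sin(-419°) = -0.8572
Result: [[1, 0, 0], [0, 0.5150, 0.8572], [0, -0.8572, 0.5150]]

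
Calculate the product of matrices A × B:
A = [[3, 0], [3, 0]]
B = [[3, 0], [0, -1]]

Matrix multiplication:
C[0][0] = 3×3 + 0×0 = 9
C[0][1] = 3×0 + 0×-1 = 0
C[1][0] = 3×3 + 0×0 = 9
C[1][1] = 3×0 + 0×-1 = 0
Result: [[9, 0], [9, 0]]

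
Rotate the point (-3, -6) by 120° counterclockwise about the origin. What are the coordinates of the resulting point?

Rotation matrix for 120°: [[cos 120°, -sin 120°], [sin 120°, cos 120°]] ≈ [[-0.500000, -0.866025], [0.866025, -0.500000]]
[[-0.500000, -0.866025], [0.866025, -0.500000]] × [-3, -6]ᵀ ≈ [6.6962, 0.4019]ᵀ
Result: (6.6962, 0.4019)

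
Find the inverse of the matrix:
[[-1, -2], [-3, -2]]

For [[a,b],[c,d]], inverse = (1/det)·[[d,-b],[-c,a]]
det = (-1)(-2) - (-2)(-3) = 2 - 6 = -4
Inverse = (1/-4)·[[-2, 2], [3, -1]]
= [[1/2, -1/2], [-3/4, 1/4]]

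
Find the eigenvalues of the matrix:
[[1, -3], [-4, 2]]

Characteristic equation: det(A - λI) = 0
λ² - (trace)λ + (det) = 0
trace = 1 + 2 = 3, det = (1)(2) - (-3)(-4) = -10
λ² - (3)λ + (-10) = 0
λ = (3 ± √((3)² - 4·(-10))) / 2 = (3 ± √49) / 2
Solving: λ = -2, 5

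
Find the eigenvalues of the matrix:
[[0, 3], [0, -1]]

Characteristic equation: det(A - λI) = 0
λ² - (trace)λ + (det) = 0
trace = 0 + -1 = -1, det = (0)(-1) - (3)(0) = 0
λ² - (-1)λ + (0) = 0
λ = (-1 ± √((-1)² - 4·(0))) / 2 = (-1 ± √1) / 2
Solving: λ = -1, 0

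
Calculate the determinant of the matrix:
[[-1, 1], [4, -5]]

For a 2×2 matrix [[a, b], [c, d]], det = ad - bc
det = (-1)(-5) - (1)(4) = 5 - 4 = 1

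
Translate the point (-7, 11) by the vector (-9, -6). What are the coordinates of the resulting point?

Translation by (-9, -6) (homogeneous matrix [[1, 0, -9], [0, 1, -6], [0, 0, 1]]):
x' = -7 + -9 = -16
y' = 11 + -6 = 5
Result: (-16, 5)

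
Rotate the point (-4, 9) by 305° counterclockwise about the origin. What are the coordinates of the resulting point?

Rotation matrix for 305°: [[cos 305°, -sin 305°], [sin 305°, cos 305°]] ≈ [[0.573576, 0.819152], [-0.819152, 0.573576]]
[[0.573576, 0.819152], [-0.819152, 0.573576]] × [-4, 9]ᵀ ≈ [5.0781, 8.4388]ᵀ
Result: (5.0781, 8.4388)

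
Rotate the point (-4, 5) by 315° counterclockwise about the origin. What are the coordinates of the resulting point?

Rotation matrix for 315°: [[cos 315°, -sin 315°], [sin 315°, cos 315°]] ≈ [[0.707107, 0.707107], [-0.707107, 0.707107]]
[[0.707107, 0.707107], [-0.707107, 0.707107]] × [-4, 5]ᵀ ≈ [0.7071, 6.3640]ᵀ
Result: (0.7071, 6.3640)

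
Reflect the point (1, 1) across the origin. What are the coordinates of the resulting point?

Reflection across origin: (1, 1) → (-1, -1)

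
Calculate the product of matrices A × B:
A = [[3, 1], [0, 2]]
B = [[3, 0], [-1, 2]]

Matrix multiplication:
C[0][0] = 3×3 + 1×-1 = 8
C[0][1] = 3×0 + 1×2 = 2
C[1][0] = 0×3 + 2×-1 = -2
C[1][1] = 0×0 + 2×2 = 4
Result: [[8, 2], [-2, 4]]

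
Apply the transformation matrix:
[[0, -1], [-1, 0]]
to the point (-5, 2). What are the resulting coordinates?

Matrix multiplication:
[[0, -1], [-1, 0]] × [-5, 2]ᵀ
= [(0)(-5) + (-1)(2), (-1)(-5) + (0)(2)]ᵀ
= [-2, 5]ᵀ
Result: (-2, 5)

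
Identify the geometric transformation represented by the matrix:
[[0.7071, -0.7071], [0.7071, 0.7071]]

This matrix represents: rotation by 45° counterclockwise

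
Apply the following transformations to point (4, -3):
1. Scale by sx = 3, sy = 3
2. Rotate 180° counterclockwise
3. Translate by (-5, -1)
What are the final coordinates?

Step 1: Scale → (12, -9)
Step 2: Rotate 180° → (-12, 9)
Step 3: Translate → (-17, 8)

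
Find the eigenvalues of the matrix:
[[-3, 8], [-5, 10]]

Characteristic equation: det(A - λI) = 0
λ² - (trace)λ + (det) = 0
trace = -3 + 10 = 7, det = (-3)(10) - (8)(-5) = 10
λ² - (7)λ + (10) = 0
λ = (7 ± √((7)² - 4·(10))) / 2 = (7 ± √9) / 2
Solving: λ = 2, 5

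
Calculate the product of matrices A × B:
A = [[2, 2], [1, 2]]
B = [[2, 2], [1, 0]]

Matrix multiplication:
C[0][0] = 2×2 + 2×1 = 6
C[0][1] = 2×2 + 2×0 = 4
C[1][0] = 1×2 + 2×1 = 4
C[1][1] = 1×2 + 2×0 = 2
Result: [[6, 4], [4, 2]]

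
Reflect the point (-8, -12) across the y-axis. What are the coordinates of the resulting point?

Reflection across y-axis: (-8, -12) → (8, -12)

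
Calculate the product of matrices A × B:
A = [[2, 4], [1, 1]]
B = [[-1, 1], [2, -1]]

Matrix multiplication:
C[0][0] = 2×-1 + 4×2 = 6
C[0][1] = 2×1 + 4×-1 = -2
C[1][0] = 1×-1 + 1×2 = 1
C[1][1] = 1×1 + 1×-1 = 0
Result: [[6, -2], [1, 0]]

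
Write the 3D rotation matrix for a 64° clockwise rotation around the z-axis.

Rotation matrix for clockwise 64° around z-axis:
A clockwise rotation by 64° is a counterclockwise rotation by -64°.
cos(-64°) = 0.4384, sin(-64°) = -0.8988
Result: [[0.4384, 0.8988, 0], [-0.8988, 0.4384, 0], [0, 0, 1]]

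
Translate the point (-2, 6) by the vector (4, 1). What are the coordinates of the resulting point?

Translation by (4, 1) (homogeneous matrix [[1, 0, 4], [0, 1, 1], [0, 0, 1]]):
x' = -2 + 4 = 2
y' = 6 + 1 = 7
Result: (2, 7)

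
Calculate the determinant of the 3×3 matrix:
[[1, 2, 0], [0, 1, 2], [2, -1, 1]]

Expansion along first row:
det = 1·det([[1,2],[-1,1]]) - 2·det([[0,2],[2,1]]) + 0·det([[0,1],[2,-1]])
    = 1·(1·1 - 2·-1) - 2·(0·1 - 2·2) + 0·(0·-1 - 1·2)
    = 1·3 - 2·-4 + 0·-2
    = 3 + 8 + 0 = 11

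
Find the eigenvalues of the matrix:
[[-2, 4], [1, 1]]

Characteristic equation: det(A - λI) = 0
λ² - (trace)λ + (det) = 0
trace = -2 + 1 = -1, det = (-2)(1) - (4)(1) = -6
λ² - (-1)λ + (-6) = 0
λ = (-1 ± √((-1)² - 4·(-6))) / 2 = (-1 ± √25) / 2
Solving: λ = -3, 2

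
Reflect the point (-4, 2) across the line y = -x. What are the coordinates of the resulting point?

Reflection across line y = -x: (-4, 2) → (-2, 4)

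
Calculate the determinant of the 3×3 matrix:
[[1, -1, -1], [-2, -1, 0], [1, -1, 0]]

Expansion along first row:
det = 1·det([[-1,0],[-1,0]]) - -1·det([[-2,0],[1,0]]) + -1·det([[-2,-1],[1,-1]])
    = 1·(-1·0 - 0·-1) - -1·(-2·0 - 0·1) + -1·(-2·-1 - -1·1)
    = 1·0 - -1·0 + -1·3
    = 0 + 0 + -3 = -3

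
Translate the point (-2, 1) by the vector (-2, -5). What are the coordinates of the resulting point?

Translation by (-2, -5) (homogeneous matrix [[1, 0, -2], [0, 1, -5], [0, 0, 1]]):
x' = -2 + -2 = -4
y' = 1 + -5 = -4
Result: (-4, -4)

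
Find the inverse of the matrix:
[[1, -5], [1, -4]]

For [[a,b],[c,d]], inverse = (1/det)·[[d,-b],[-c,a]]
det = (1)(-4) - (-5)(1) = -4 - -5 = 1
Inverse = [[-4, 5], [-1, 1]]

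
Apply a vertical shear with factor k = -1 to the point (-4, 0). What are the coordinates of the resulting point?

Shear matrix for vertical shear with factor k = -1:
[[1, 0], [-1, 1]]
Result: (-4, 0) → (-4, 4)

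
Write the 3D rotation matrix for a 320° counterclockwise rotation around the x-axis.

Rotation matrix for counterclockwise 320° around x-axis:
cos(320°) = 0.7660, sin(320°) = -0.6428
Result: [[1, 0, 0], [0, 0.7660, 0.6428], [0, -0.6428, 0.7660]]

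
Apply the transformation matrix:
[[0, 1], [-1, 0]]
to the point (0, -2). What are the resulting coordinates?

Matrix multiplication:
[[0, 1], [-1, 0]] × [0, -2]ᵀ
= [(0)(0) + (1)(-2), (-1)(0) + (0)(-2)]ᵀ
= [-2, 0]ᵀ
Result: (-2, 0)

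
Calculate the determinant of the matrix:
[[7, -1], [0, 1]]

For a 2×2 matrix [[a, b], [c, d]], det = ad - bc
det = (7)(1) - (-1)(0) = 7 - 0 = 7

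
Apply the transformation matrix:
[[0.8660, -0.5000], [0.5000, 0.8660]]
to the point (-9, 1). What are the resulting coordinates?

Matrix multiplication:
[[0.8660, -0.5000], [0.5000, 0.8660]] × [-9, 1]ᵀ
= [(0.8660)(-9) + (-0.5000)(1), (0.5000)(-9) + (0.8660)(1)]ᵀ
= [-8.2940, -3.6340]ᵀ
Result: (-8.2940, -3.6340)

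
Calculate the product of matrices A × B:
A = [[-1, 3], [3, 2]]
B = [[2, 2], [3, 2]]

Matrix multiplication:
C[0][0] = -1×2 + 3×3 = 7
C[0][1] = -1×2 + 3×2 = 4
C[1][0] = 3×2 + 2×3 = 12
C[1][1] = 3×2 + 2×2 = 10
Result: [[7, 4], [12, 10]]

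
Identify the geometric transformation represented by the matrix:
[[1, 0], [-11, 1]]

This matrix represents: vertical shear with factor -11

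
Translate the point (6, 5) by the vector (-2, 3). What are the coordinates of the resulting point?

Translation by (-2, 3) (homogeneous matrix [[1, 0, -2], [0, 1, 3], [0, 0, 1]]):
x' = 6 + -2 = 4
y' = 5 + 3 = 8
Result: (4, 8)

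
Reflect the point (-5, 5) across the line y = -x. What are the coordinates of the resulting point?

Reflection across line y = -x: (-5, 5) → (-5, 5)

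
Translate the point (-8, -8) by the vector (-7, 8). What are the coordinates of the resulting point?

Translation by (-7, 8) (homogeneous matrix [[1, 0, -7], [0, 1, 8], [0, 0, 1]]):
x' = -8 + -7 = -15
y' = -8 + 8 = 0
Result: (-15, 0)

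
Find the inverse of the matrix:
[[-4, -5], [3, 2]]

For [[a,b],[c,d]], inverse = (1/det)·[[d,-b],[-c,a]]
det = (-4)(2) - (-5)(3) = -8 - -15 = 7
Inverse = (1/7)·[[2, 5], [-3, -4]]
= [[2/7, 5/7], [-3/7, -4/7]]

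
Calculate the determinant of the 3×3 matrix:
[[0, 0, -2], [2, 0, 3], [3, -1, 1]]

Expansion along first row:
det = 0·det([[0,3],[-1,1]]) - 0·det([[2,3],[3,1]]) + -2·det([[2,0],[3,-1]])
    = 0·(0·1 - 3·-1) - 0·(2·1 - 3·3) + -2·(2·-1 - 0·3)
    = 0·3 - 0·-7 + -2·-2
    = 0 + 0 + 4 = 4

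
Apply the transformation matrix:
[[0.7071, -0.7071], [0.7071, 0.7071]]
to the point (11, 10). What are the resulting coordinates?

Matrix multiplication:
[[0.7071, -0.7071], [0.7071, 0.7071]] × [11, 10]ᵀ
= [(0.7071)(11) + (-0.7071)(10), (0.7071)(11) + (0.7071)(10)]ᵀ
= [0.7071, 14.8491]ᵀ
Result: (0.7071, 14.8491)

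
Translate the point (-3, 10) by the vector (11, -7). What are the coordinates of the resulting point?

Translation by (11, -7) (homogeneous matrix [[1, 0, 11], [0, 1, -7], [0, 0, 1]]):
x' = -3 + 11 = 8
y' = 10 + -7 = 3
Result: (8, 3)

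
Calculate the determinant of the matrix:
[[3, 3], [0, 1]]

For a 2×2 matrix [[a, b], [c, d]], det = ad - bc
det = (3)(1) - (3)(0) = 3 - 0 = 3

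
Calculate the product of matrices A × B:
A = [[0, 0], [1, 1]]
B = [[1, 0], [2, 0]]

Matrix multiplication:
C[0][0] = 0×1 + 0×2 = 0
C[0][1] = 0×0 + 0×0 = 0
C[1][0] = 1×1 + 1×2 = 3
C[1][1] = 1×0 + 1×0 = 0
Result: [[0, 0], [3, 0]]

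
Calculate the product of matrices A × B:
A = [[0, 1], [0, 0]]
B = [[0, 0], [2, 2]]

Matrix multiplication:
C[0][0] = 0×0 + 1×2 = 2
C[0][1] = 0×0 + 1×2 = 2
C[1][0] = 0×0 + 0×2 = 0
C[1][1] = 0×0 + 0×2 = 0
Result: [[2, 2], [0, 0]]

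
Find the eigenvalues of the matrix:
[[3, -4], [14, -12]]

Characteristic equation: det(A - λI) = 0
λ² - (trace)λ + (det) = 0
trace = 3 + -12 = -9, det = (3)(-12) - (-4)(14) = 20
λ² - (-9)λ + (20) = 0
λ = (-9 ± √((-9)² - 4·(20))) / 2 = (-9 ± √1) / 2
Solving: λ = -5, -4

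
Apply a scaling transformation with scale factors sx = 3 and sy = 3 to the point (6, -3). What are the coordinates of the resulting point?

Scaling matrix:
[[3, 0], [0, 3]]
Result: (6 × 3, -3 × 3) = (18, -9)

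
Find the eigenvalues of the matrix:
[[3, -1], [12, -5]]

Characteristic equation: det(A - λI) = 0
λ² - (trace)λ + (det) = 0
trace = 3 + -5 = -2, det = (3)(-5) - (-1)(12) = -3
λ² - (-2)λ + (-3) = 0
λ = (-2 ± √((-2)² - 4·(-3))) / 2 = (-2 ± √16) / 2
Solving: λ = -3, 1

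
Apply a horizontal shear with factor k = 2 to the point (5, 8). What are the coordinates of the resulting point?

Shear matrix for horizontal shear with factor k = 2:
[[1, 2], [0, 1]]
Result: (5, 8) → (21, 8)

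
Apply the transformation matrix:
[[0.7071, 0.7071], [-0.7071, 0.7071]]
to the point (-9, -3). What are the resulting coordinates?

Matrix multiplication:
[[0.7071, 0.7071], [-0.7071, 0.7071]] × [-9, -3]ᵀ
= [(0.7071)(-9) + (0.7071)(-3), (-0.7071)(-9) + (0.7071)(-3)]ᵀ
= [-8.4852, 4.2426]ᵀ
Result: (-8.4852, 4.2426)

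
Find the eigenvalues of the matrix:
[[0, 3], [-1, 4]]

Characteristic equation: det(A - λI) = 0
λ² - (trace)λ + (det) = 0
trace = 0 + 4 = 4, det = (0)(4) - (3)(-1) = 3
λ² - (4)λ + (3) = 0
λ = (4 ± √((4)² - 4·(3))) / 2 = (4 ± √4) / 2
Solving: λ = 1, 3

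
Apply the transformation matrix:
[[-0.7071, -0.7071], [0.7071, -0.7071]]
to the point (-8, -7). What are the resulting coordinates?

Matrix multiplication:
[[-0.7071, -0.7071], [0.7071, -0.7071]] × [-8, -7]ᵀ
= [(-0.7071)(-8) + (-0.7071)(-7), (0.7071)(-8) + (-0.7071)(-7)]ᵀ
= [10.6065, -0.7071]ᵀ
Result: (10.6065, -0.7071)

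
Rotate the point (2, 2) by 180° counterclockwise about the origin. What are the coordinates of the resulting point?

Rotation matrix for 180°: [[cos 180°, -sin 180°], [sin 180°, cos 180°]] = [[-1, 0], [0, -1]]
[[-1, 0], [0, -1]] × [2, 2]ᵀ = [-2, -2]ᵀ
Result: (-2, -2)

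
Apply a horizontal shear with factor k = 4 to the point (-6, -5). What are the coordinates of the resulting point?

Shear matrix for horizontal shear with factor k = 4:
[[1, 4], [0, 1]]
Result: (-6, -5) → (-26, -5)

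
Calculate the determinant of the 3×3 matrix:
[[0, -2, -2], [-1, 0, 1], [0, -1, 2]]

Expansion along first row:
det = 0·det([[0,1],[-1,2]]) - -2·det([[-1,1],[0,2]]) + -2·det([[-1,0],[0,-1]])
    = 0·(0·2 - 1·-1) - -2·(-1·2 - 1·0) + -2·(-1·-1 - 0·0)
    = 0·1 - -2·-2 + -2·1
    = 0 + -4 + -2 = -6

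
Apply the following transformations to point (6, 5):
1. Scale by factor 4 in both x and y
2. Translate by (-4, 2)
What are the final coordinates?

Step 1: Scale (6, 5) by 4 → (24, 20)
Step 2: Translate by (-4, 2) → (20, 22)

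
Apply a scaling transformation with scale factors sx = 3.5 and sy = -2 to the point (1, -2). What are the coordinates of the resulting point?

Scaling matrix:
[[3.50, 0], [0, -2]]
Result: (1 × 3.5, -2 × -2) = (3.5, 4)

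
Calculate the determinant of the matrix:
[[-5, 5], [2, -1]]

For a 2×2 matrix [[a, b], [c, d]], det = ad - bc
det = (-5)(-1) - (5)(2) = 5 - 10 = -5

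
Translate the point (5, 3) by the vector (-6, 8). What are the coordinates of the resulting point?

Translation by (-6, 8) (homogeneous matrix [[1, 0, -6], [0, 1, 8], [0, 0, 1]]):
x' = 5 + -6 = -1
y' = 3 + 8 = 11
Result: (-1, 11)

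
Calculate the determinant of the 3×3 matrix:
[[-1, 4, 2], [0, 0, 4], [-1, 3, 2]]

Expansion along first row:
det = -1·det([[0,4],[3,2]]) - 4·det([[0,4],[-1,2]]) + 2·det([[0,0],[-1,3]])
    = -1·(0·2 - 4·3) - 4·(0·2 - 4·-1) + 2·(0·3 - 0·-1)
    = -1·-12 - 4·4 + 2·0
    = 12 + -16 + 0 = -4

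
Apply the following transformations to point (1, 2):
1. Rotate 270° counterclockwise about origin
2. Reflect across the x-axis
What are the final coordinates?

Step 1: Rotate 270° → (2, -1)
Step 2: Reflect across x-axis → (2, 1)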